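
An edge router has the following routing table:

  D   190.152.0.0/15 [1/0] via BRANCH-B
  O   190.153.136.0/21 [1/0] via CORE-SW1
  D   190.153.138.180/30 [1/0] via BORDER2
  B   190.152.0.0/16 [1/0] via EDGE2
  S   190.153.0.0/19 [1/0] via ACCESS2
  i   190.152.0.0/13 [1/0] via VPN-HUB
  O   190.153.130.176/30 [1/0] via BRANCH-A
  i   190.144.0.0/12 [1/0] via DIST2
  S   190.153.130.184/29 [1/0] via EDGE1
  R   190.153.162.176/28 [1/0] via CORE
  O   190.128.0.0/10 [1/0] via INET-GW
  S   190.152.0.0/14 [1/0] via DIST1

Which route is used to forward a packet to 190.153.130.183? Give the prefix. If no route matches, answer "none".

190.152.0.0/15

Entries matching 190.153.130.183:
  190.128.0.0/10 (190.128.0.0 - 190.191.255.255)
  190.144.0.0/12 (190.144.0.0 - 190.159.255.255)
  190.152.0.0/13 (190.152.0.0 - 190.159.255.255)
  190.152.0.0/14 (190.152.0.0 - 190.155.255.255)
  190.152.0.0/15 (190.152.0.0 - 190.153.255.255)
Most specific is 190.152.0.0/15.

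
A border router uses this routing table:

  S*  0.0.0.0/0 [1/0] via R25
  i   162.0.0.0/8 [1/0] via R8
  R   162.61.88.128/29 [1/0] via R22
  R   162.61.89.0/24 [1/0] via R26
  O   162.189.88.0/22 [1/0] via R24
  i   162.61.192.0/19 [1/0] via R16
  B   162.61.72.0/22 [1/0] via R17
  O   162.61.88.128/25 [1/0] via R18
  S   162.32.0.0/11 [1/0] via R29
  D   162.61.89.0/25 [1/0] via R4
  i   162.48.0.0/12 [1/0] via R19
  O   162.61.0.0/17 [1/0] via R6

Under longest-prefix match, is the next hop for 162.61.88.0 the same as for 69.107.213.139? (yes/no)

162.61.88.0: longest match 162.61.0.0/17 -> R6
69.107.213.139: longest match 0.0.0.0/0 -> R25

no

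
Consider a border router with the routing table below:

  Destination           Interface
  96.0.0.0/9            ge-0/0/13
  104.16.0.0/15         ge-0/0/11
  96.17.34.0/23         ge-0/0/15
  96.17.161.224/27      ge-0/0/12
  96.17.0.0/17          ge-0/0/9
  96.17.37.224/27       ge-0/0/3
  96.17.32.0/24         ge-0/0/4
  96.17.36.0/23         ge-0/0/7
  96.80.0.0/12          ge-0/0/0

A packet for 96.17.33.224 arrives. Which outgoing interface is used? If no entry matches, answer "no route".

ge-0/0/9

Routes whose prefix contains 96.17.33.224:
  96.0.0.0/9 (96.0.0.0 - 96.127.255.255) -> ge-0/0/13
  96.17.0.0/17 (96.17.0.0 - 96.17.127.255) -> ge-0/0/9
More-specific entries that do NOT match:
  96.17.161.224/27 (96.17.161.224 - 96.17.161.255) does not contain 96.17.33.224
  96.17.37.224/27 (96.17.37.224 - 96.17.37.255) does not contain 96.17.33.224
  96.17.32.0/24 (96.17.32.0 - 96.17.32.255) does not contain 96.17.33.224
  96.17.34.0/23 (96.17.34.0 - 96.17.35.255) does not contain 96.17.33.224
  96.17.36.0/23 (96.17.36.0 - 96.17.37.255) does not contain 96.17.33.224
Longest matching prefix is /17 -> interface ge-0/0/9.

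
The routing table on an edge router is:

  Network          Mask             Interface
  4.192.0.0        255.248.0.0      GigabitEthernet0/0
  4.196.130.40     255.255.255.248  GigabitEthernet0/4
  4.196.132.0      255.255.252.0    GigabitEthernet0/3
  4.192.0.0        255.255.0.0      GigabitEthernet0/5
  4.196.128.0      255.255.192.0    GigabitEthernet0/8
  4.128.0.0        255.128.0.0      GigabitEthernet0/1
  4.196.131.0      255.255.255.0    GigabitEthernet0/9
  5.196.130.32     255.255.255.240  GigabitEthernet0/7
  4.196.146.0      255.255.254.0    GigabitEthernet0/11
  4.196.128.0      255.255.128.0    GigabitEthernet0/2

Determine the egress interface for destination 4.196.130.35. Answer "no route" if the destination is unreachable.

Routes whose prefix contains 4.196.130.35:
  4.128.0.0/9 (4.128.0.0 - 4.255.255.255) -> GigabitEthernet0/1
  4.192.0.0/13 (4.192.0.0 - 4.199.255.255) -> GigabitEthernet0/0
  4.196.128.0/17 (4.196.128.0 - 4.196.255.255) -> GigabitEthernet0/2
  4.196.128.0/18 (4.196.128.0 - 4.196.191.255) -> GigabitEthernet0/8
More-specific entries that do NOT match:
  4.196.130.40/29 (4.196.130.40 - 4.196.130.47) does not contain 4.196.130.35
  5.196.130.32/28 (5.196.130.32 - 5.196.130.47) does not contain 4.196.130.35
  4.196.131.0/24 (4.196.131.0 - 4.196.131.255) does not contain 4.196.130.35
  4.196.146.0/23 (4.196.146.0 - 4.196.147.255) does not contain 4.196.130.35
  4.196.132.0/22 (4.196.132.0 - 4.196.135.255) does not contain 4.196.130.35
Longest matching prefix is /18 -> interface GigabitEthernet0/8.

GigabitEthernet0/8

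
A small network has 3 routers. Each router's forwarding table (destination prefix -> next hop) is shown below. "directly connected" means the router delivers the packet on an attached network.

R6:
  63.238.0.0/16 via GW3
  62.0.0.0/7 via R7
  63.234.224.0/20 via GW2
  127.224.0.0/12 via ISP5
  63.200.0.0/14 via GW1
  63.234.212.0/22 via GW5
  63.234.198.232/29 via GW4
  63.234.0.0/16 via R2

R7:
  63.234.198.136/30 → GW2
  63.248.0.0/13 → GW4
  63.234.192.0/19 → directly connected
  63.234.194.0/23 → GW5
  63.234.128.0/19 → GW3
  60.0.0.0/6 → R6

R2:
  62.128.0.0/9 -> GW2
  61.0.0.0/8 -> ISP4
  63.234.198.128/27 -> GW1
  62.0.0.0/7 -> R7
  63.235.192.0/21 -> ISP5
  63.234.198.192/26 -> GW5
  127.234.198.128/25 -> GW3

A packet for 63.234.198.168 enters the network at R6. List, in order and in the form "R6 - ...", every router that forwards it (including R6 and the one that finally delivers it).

R6 - R2 - R7

At R6: longest match for 63.234.198.168 is 63.234.0.0/16 -> R2
At R2: longest match for 63.234.198.168 is 62.0.0.0/7 -> R7
At R7: longest match for 63.234.198.168 is 63.234.192.0/19 -> directly connected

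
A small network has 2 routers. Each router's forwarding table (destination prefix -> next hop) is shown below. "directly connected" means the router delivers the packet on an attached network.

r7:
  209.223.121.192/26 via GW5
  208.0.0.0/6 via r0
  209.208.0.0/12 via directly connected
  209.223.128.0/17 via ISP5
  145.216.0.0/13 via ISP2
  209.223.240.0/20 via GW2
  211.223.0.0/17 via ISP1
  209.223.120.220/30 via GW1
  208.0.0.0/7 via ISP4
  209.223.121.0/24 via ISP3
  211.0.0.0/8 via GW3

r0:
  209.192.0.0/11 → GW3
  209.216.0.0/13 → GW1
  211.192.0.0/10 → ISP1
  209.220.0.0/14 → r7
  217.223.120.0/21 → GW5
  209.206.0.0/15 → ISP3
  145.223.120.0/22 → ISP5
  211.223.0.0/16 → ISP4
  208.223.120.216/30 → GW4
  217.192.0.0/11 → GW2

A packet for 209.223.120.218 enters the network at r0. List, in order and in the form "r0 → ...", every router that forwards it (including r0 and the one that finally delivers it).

r0 → r7

At r0: longest match for 209.223.120.218 is 209.220.0.0/14 -> r7
At r7: longest match for 209.223.120.218 is 209.208.0.0/12 -> directly connected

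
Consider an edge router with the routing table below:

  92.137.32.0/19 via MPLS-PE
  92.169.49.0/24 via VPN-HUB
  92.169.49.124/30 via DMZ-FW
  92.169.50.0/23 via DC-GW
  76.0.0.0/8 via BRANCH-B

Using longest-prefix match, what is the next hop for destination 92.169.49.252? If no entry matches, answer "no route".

Routes whose prefix contains 92.169.49.252:
  92.169.49.0/24 (92.169.49.0 - 92.169.49.255) -> VPN-HUB
More-specific entries that do NOT match:
  92.169.49.124/30 (92.169.49.124 - 92.169.49.127) does not contain 92.169.49.252
Longest matching prefix is /24 -> next hop VPN-HUB.

VPN-HUB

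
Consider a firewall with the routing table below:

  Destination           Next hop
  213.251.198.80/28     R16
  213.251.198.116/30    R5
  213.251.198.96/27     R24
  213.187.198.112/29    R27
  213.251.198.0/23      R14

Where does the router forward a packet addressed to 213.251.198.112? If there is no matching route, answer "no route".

R24

Routes whose prefix contains 213.251.198.112:
  213.251.198.0/23 (213.251.198.0 - 213.251.199.255) -> R14
  213.251.198.96/27 (213.251.198.96 - 213.251.198.127) -> R24
More-specific entries that do NOT match:
  213.251.198.116/30 (213.251.198.116 - 213.251.198.119) does not contain 213.251.198.112
  213.187.198.112/29 (213.187.198.112 - 213.187.198.119) does not contain 213.251.198.112
  213.251.198.80/28 (213.251.198.80 - 213.251.198.95) does not contain 213.251.198.112
Longest matching prefix is /27 -> next hop R24.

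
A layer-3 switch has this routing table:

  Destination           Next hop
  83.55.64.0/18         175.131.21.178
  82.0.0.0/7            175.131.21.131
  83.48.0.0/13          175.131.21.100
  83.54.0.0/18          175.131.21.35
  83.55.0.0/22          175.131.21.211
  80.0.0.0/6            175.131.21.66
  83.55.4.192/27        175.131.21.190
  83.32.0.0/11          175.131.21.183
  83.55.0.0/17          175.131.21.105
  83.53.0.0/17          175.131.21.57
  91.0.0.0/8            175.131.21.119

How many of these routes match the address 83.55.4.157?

Prefixes containing 83.55.4.157:
  80.0.0.0/6 (80.0.0.0 - 83.255.255.255)
  82.0.0.0/7 (82.0.0.0 - 83.255.255.255)
  83.32.0.0/11 (83.32.0.0 - 83.63.255.255)
  83.48.0.0/13 (83.48.0.0 - 83.55.255.255)
  83.55.0.0/17 (83.55.0.0 - 83.55.127.255)
Total matching entries: 5.

5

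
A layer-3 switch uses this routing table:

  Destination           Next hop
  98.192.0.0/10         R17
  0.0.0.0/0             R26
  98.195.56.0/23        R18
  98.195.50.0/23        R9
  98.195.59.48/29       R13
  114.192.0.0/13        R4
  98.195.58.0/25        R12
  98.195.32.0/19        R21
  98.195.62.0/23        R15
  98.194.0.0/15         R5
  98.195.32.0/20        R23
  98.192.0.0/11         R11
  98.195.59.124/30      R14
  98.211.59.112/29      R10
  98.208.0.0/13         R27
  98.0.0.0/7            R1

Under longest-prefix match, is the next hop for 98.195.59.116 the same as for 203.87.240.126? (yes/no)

98.195.59.116: longest match 98.195.32.0/19 -> R21
203.87.240.126: longest match 0.0.0.0/0 -> R26

no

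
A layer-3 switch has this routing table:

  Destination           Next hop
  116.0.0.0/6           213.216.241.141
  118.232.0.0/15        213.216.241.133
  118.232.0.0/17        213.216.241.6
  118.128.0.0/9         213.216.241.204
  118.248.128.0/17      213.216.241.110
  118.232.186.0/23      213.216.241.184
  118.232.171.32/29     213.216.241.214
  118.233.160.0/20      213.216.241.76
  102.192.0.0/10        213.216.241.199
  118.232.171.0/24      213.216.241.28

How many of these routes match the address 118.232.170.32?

3

Prefixes containing 118.232.170.32:
  116.0.0.0/6 (116.0.0.0 - 119.255.255.255)
  118.128.0.0/9 (118.128.0.0 - 118.255.255.255)
  118.232.0.0/15 (118.232.0.0 - 118.233.255.255)
Total matching entries: 3.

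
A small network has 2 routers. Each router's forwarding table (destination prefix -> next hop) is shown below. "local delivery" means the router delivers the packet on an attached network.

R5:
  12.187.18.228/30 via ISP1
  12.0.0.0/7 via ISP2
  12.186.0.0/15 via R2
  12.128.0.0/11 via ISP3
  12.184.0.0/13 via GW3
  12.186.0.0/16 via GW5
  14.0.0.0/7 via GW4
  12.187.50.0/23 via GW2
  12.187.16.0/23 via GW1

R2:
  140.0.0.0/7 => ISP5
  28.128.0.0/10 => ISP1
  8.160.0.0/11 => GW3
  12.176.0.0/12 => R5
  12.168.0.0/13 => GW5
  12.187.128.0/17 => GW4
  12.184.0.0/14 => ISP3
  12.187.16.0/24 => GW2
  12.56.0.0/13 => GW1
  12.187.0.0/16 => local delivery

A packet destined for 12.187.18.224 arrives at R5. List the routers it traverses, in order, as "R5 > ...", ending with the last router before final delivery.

At R5: longest match for 12.187.18.224 is 12.186.0.0/15 -> R2
At R2: longest match for 12.187.18.224 is 12.187.0.0/16 -> local delivery

R5 > R2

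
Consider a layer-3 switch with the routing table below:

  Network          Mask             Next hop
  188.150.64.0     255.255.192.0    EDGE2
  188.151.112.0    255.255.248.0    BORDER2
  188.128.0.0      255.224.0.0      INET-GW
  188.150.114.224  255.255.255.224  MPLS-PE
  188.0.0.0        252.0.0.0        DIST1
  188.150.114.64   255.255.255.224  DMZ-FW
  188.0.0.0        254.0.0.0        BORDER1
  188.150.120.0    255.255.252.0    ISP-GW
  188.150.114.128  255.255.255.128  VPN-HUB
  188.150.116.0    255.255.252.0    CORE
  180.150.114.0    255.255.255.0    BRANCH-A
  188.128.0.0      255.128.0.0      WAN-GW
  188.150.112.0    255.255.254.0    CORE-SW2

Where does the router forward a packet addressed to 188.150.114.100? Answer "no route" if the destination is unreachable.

Routes whose prefix contains 188.150.114.100:
  188.0.0.0/6 (188.0.0.0 - 191.255.255.255) -> DIST1
  188.0.0.0/7 (188.0.0.0 - 189.255.255.255) -> BORDER1
  188.128.0.0/9 (188.128.0.0 - 188.255.255.255) -> WAN-GW
  188.128.0.0/11 (188.128.0.0 - 188.159.255.255) -> INET-GW
  188.150.64.0/18 (188.150.64.0 - 188.150.127.255) -> EDGE2
More-specific entries that do NOT match:
  188.150.114.224/27 (188.150.114.224 - 188.150.114.255) does not contain 188.150.114.100
  188.150.114.64/27 (188.150.114.64 - 188.150.114.95) does not contain 188.150.114.100
  188.150.114.128/25 (188.150.114.128 - 188.150.114.255) does not contain 188.150.114.100
  180.150.114.0/24 (180.150.114.0 - 180.150.114.255) does not contain 188.150.114.100
  188.150.112.0/23 (188.150.112.0 - 188.150.113.255) does not contain 188.150.114.100
  188.150.120.0/22 (188.150.120.0 - 188.150.123.255) does not contain 188.150.114.100
  188.150.116.0/22 (188.150.116.0 - 188.150.119.255) does not contain 188.150.114.100
  188.151.112.0/21 (188.151.112.0 - 188.151.119.255) does not contain 188.150.114.100
Longest matching prefix is /18 -> next hop EDGE2.

EDGE2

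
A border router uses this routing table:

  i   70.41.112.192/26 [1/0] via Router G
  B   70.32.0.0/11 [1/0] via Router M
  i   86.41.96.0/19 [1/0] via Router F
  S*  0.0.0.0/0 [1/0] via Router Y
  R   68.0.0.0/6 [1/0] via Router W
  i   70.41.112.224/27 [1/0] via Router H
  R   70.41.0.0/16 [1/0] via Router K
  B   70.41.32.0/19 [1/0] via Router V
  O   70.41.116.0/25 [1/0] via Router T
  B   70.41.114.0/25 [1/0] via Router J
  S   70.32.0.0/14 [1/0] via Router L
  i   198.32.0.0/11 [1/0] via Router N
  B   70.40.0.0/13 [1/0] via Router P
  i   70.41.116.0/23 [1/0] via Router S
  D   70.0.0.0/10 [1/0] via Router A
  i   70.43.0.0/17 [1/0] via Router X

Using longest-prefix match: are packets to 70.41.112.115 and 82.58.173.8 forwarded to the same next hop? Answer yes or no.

no

70.41.112.115: longest match 70.41.0.0/16 -> Router K
82.58.173.8: longest match 0.0.0.0/0 -> Router Y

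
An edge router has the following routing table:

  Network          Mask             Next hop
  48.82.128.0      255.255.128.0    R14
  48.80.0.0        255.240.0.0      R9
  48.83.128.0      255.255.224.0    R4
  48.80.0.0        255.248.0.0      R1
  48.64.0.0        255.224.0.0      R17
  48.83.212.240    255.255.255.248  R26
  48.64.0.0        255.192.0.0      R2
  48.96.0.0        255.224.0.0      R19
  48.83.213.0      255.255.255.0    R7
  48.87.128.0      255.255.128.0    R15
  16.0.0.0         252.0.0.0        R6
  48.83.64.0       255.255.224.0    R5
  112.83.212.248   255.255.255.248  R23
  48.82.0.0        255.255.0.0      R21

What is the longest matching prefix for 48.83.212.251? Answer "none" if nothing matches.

Entries matching 48.83.212.251:
  48.64.0.0/10 (48.64.0.0 - 48.127.255.255)
  48.64.0.0/11 (48.64.0.0 - 48.95.255.255)
  48.80.0.0/12 (48.80.0.0 - 48.95.255.255)
  48.80.0.0/13 (48.80.0.0 - 48.87.255.255)
Most specific is 48.80.0.0/13.

48.80.0.0/13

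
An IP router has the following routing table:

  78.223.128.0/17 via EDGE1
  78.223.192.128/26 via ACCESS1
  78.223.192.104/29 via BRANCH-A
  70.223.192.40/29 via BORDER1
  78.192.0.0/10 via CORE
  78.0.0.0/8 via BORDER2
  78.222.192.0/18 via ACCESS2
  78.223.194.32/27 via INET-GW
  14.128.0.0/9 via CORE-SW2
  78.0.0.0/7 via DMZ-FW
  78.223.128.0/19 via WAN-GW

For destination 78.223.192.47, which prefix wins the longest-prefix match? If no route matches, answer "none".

Entries matching 78.223.192.47:
  78.0.0.0/7 (78.0.0.0 - 79.255.255.255)
  78.0.0.0/8 (78.0.0.0 - 78.255.255.255)
  78.192.0.0/10 (78.192.0.0 - 78.255.255.255)
  78.223.128.0/17 (78.223.128.0 - 78.223.255.255)
Most specific is 78.223.128.0/17.

78.223.128.0/17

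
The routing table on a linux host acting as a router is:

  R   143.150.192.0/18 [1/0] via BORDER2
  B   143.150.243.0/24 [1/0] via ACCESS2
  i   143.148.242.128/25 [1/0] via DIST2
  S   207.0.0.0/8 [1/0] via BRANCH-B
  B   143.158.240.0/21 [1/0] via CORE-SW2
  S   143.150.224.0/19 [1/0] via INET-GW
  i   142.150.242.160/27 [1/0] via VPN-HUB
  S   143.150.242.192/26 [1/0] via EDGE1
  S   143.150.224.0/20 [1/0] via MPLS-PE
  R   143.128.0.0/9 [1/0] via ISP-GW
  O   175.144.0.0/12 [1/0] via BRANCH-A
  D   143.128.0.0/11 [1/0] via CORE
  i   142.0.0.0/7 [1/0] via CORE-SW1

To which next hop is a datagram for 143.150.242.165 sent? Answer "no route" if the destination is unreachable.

Routes whose prefix contains 143.150.242.165:
  142.0.0.0/7 (142.0.0.0 - 143.255.255.255) -> CORE-SW1
  143.128.0.0/9 (143.128.0.0 - 143.255.255.255) -> ISP-GW
  143.128.0.0/11 (143.128.0.0 - 143.159.255.255) -> CORE
  143.150.192.0/18 (143.150.192.0 - 143.150.255.255) -> BORDER2
  143.150.224.0/19 (143.150.224.0 - 143.150.255.255) -> INET-GW
More-specific entries that do NOT match:
  142.150.242.160/27 (142.150.242.160 - 142.150.242.191) does not contain 143.150.242.165
  143.150.242.192/26 (143.150.242.192 - 143.150.242.255) does not contain 143.150.242.165
  143.148.242.128/25 (143.148.242.128 - 143.148.242.255) does not contain 143.150.242.165
  143.150.243.0/24 (143.150.243.0 - 143.150.243.255) does not contain 143.150.242.165
  143.158.240.0/21 (143.158.240.0 - 143.158.247.255) does not contain 143.150.242.165
  143.150.224.0/20 (143.150.224.0 - 143.150.239.255) does not contain 143.150.242.165
Longest matching prefix is /19 -> next hop INET-GW.

INET-GW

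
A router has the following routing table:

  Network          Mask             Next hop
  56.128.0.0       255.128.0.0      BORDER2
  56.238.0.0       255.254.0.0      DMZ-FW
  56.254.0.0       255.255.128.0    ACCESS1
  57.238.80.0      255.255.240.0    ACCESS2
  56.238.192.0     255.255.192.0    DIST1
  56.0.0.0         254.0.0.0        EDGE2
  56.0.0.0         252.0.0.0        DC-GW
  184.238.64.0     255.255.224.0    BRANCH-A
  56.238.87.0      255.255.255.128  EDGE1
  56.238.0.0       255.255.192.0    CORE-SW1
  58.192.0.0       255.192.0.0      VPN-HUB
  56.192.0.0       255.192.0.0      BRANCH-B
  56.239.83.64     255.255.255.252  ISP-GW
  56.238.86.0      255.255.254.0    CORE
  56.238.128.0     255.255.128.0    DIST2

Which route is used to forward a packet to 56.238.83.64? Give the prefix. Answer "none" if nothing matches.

Entries matching 56.238.83.64:
  56.0.0.0/6 (56.0.0.0 - 59.255.255.255)
  56.0.0.0/7 (56.0.0.0 - 57.255.255.255)
  56.128.0.0/9 (56.128.0.0 - 56.255.255.255)
  56.192.0.0/10 (56.192.0.0 - 56.255.255.255)
  56.238.0.0/15 (56.238.0.0 - 56.239.255.255)
Most specific is 56.238.0.0/15.

56.238.0.0/15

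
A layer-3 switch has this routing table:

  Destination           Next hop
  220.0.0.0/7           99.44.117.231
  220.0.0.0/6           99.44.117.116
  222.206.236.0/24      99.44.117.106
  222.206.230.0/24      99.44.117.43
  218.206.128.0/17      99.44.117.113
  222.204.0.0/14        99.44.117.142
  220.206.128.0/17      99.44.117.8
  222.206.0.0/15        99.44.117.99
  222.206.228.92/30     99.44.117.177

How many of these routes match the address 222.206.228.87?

3

Prefixes containing 222.206.228.87:
  220.0.0.0/6 (220.0.0.0 - 223.255.255.255)
  222.204.0.0/14 (222.204.0.0 - 222.207.255.255)
  222.206.0.0/15 (222.206.0.0 - 222.207.255.255)
Total matching entries: 3.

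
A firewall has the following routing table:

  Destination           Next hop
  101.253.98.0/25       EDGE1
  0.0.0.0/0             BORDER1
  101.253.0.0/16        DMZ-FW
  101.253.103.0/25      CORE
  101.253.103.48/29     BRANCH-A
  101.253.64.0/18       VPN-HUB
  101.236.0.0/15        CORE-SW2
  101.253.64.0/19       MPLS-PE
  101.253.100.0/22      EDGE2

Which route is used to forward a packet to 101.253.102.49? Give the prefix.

101.253.100.0/22

Entries matching 101.253.102.49:
  0.0.0.0/0 (default, matches everything)
  101.253.0.0/16 (101.253.0.0 - 101.253.255.255)
  101.253.64.0/18 (101.253.64.0 - 101.253.127.255)
  101.253.100.0/22 (101.253.100.0 - 101.253.103.255)
Most specific is 101.253.100.0/22.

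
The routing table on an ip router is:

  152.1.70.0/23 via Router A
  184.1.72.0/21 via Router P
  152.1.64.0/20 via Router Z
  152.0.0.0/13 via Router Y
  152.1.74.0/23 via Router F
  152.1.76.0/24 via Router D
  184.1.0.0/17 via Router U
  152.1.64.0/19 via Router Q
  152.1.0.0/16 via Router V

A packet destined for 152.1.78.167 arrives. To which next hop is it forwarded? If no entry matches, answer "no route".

Routes whose prefix contains 152.1.78.167:
  152.0.0.0/13 (152.0.0.0 - 152.7.255.255) -> Router Y
  152.1.0.0/16 (152.1.0.0 - 152.1.255.255) -> Router V
  152.1.64.0/19 (152.1.64.0 - 152.1.95.255) -> Router Q
  152.1.64.0/20 (152.1.64.0 - 152.1.79.255) -> Router Z
More-specific entries that do NOT match:
  152.1.76.0/24 (152.1.76.0 - 152.1.76.255) does not contain 152.1.78.167
  152.1.70.0/23 (152.1.70.0 - 152.1.71.255) does not contain 152.1.78.167
  152.1.74.0/23 (152.1.74.0 - 152.1.75.255) does not contain 152.1.78.167
  184.1.72.0/21 (184.1.72.0 - 184.1.79.255) does not contain 152.1.78.167
Longest matching prefix is /20 -> next hop Router Z.

Router Z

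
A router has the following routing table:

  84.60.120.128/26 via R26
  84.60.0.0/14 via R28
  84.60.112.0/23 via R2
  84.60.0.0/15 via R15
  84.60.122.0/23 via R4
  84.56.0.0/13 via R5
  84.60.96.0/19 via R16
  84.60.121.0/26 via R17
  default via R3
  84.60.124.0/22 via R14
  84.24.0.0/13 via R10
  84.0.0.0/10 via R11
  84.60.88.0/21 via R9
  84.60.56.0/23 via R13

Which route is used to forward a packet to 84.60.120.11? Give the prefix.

Entries matching 84.60.120.11:
  0.0.0.0/0 (default, matches everything)
  84.0.0.0/10 (84.0.0.0 - 84.63.255.255)
  84.56.0.0/13 (84.56.0.0 - 84.63.255.255)
  84.60.0.0/14 (84.60.0.0 - 84.63.255.255)
  84.60.0.0/15 (84.60.0.0 - 84.61.255.255)
  84.60.96.0/19 (84.60.96.0 - 84.60.127.255)
Most specific is 84.60.96.0/19.

84.60.96.0/19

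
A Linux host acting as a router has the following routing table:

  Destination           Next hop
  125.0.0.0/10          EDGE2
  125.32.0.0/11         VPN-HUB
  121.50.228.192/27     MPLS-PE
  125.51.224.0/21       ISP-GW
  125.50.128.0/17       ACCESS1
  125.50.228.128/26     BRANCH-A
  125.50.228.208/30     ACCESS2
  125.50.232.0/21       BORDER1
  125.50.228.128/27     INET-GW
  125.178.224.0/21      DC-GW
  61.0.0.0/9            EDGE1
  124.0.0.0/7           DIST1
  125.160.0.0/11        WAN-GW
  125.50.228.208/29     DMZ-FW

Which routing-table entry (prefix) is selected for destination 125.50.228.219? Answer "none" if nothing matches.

Entries matching 125.50.228.219:
  124.0.0.0/7 (124.0.0.0 - 125.255.255.255)
  125.0.0.0/10 (125.0.0.0 - 125.63.255.255)
  125.32.0.0/11 (125.32.0.0 - 125.63.255.255)
  125.50.128.0/17 (125.50.128.0 - 125.50.255.255)
Most specific is 125.50.128.0/17.

125.50.128.0/17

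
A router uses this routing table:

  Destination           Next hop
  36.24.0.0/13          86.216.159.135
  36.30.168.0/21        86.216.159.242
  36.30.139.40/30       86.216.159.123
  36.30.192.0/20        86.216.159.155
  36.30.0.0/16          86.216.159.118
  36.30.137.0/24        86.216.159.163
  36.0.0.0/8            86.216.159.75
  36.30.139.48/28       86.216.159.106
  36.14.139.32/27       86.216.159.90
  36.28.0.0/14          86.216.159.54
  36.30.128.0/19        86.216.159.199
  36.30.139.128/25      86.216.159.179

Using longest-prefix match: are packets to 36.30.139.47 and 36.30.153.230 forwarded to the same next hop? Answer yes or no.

yes

36.30.139.47: longest match 36.30.128.0/19 -> 86.216.159.199
36.30.153.230: longest match 36.30.128.0/19 -> 86.216.159.199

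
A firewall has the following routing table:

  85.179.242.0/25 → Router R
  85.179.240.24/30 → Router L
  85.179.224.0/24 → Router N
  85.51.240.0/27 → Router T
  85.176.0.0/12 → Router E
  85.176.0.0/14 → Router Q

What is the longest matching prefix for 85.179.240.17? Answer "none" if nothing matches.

85.176.0.0/14

Entries matching 85.179.240.17:
  85.176.0.0/12 (85.176.0.0 - 85.191.255.255)
  85.176.0.0/14 (85.176.0.0 - 85.179.255.255)
Most specific is 85.176.0.0/14.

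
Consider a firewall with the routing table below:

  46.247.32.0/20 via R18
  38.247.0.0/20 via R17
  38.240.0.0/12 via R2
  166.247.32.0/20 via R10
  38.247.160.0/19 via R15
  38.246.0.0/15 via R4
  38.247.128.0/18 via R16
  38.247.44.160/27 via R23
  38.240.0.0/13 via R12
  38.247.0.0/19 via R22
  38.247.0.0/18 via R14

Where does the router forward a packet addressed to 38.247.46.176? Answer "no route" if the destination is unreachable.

R14

Routes whose prefix contains 38.247.46.176:
  38.240.0.0/12 (38.240.0.0 - 38.255.255.255) -> R2
  38.240.0.0/13 (38.240.0.0 - 38.247.255.255) -> R12
  38.246.0.0/15 (38.246.0.0 - 38.247.255.255) -> R4
  38.247.0.0/18 (38.247.0.0 - 38.247.63.255) -> R14
More-specific entries that do NOT match:
  38.247.44.160/27 (38.247.44.160 - 38.247.44.191) does not contain 38.247.46.176
  46.247.32.0/20 (46.247.32.0 - 46.247.47.255) does not contain 38.247.46.176
  38.247.0.0/20 (38.247.0.0 - 38.247.15.255) does not contain 38.247.46.176
  166.247.32.0/20 (166.247.32.0 - 166.247.47.255) does not contain 38.247.46.176
  38.247.160.0/19 (38.247.160.0 - 38.247.191.255) does not contain 38.247.46.176
  38.247.0.0/19 (38.247.0.0 - 38.247.31.255) does not contain 38.247.46.176
Longest matching prefix is /18 -> next hop R14.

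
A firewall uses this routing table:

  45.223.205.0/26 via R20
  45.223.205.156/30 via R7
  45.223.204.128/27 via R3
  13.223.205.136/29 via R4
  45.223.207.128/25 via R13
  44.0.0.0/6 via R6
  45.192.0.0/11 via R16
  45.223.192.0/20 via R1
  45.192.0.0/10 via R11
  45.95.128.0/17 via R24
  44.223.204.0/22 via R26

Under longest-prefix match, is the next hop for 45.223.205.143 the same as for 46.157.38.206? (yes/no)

45.223.205.143: longest match 45.223.192.0/20 -> R1
46.157.38.206: longest match 44.0.0.0/6 -> R6

no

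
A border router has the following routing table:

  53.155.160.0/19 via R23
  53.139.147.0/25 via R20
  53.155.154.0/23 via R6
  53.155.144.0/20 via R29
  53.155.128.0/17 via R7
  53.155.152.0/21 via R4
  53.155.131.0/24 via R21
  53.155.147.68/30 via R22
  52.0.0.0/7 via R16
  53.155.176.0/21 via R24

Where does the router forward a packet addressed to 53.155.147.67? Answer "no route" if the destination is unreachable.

R29

Routes whose prefix contains 53.155.147.67:
  52.0.0.0/7 (52.0.0.0 - 53.255.255.255) -> R16
  53.155.128.0/17 (53.155.128.0 - 53.155.255.255) -> R7
  53.155.144.0/20 (53.155.144.0 - 53.155.159.255) -> R29
More-specific entries that do NOT match:
  53.155.147.68/30 (53.155.147.68 - 53.155.147.71) does not contain 53.155.147.67
  53.139.147.0/25 (53.139.147.0 - 53.139.147.127) does not contain 53.155.147.67
  53.155.131.0/24 (53.155.131.0 - 53.155.131.255) does not contain 53.155.147.67
  53.155.154.0/23 (53.155.154.0 - 53.155.155.255) does not contain 53.155.147.67
  53.155.152.0/21 (53.155.152.0 - 53.155.159.255) does not contain 53.155.147.67
  53.155.176.0/21 (53.155.176.0 - 53.155.183.255) does not contain 53.155.147.67
Longest matching prefix is /20 -> next hop R29.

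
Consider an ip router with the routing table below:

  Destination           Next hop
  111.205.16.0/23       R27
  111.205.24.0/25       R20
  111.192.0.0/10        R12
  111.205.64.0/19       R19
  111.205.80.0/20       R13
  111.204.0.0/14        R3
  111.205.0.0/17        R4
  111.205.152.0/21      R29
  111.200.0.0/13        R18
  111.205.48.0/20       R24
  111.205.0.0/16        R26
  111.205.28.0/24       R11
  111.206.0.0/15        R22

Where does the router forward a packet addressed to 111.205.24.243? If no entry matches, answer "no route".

Routes whose prefix contains 111.205.24.243:
  111.192.0.0/10 (111.192.0.0 - 111.255.255.255) -> R12
  111.200.0.0/13 (111.200.0.0 - 111.207.255.255) -> R18
  111.204.0.0/14 (111.204.0.0 - 111.207.255.255) -> R3
  111.205.0.0/16 (111.205.0.0 - 111.205.255.255) -> R26
  111.205.0.0/17 (111.205.0.0 - 111.205.127.255) -> R4
More-specific entries that do NOT match:
  111.205.24.0/25 (111.205.24.0 - 111.205.24.127) does not contain 111.205.24.243
  111.205.28.0/24 (111.205.28.0 - 111.205.28.255) does not contain 111.205.24.243
  111.205.16.0/23 (111.205.16.0 - 111.205.17.255) does not contain 111.205.24.243
  111.205.152.0/21 (111.205.152.0 - 111.205.159.255) does not contain 111.205.24.243
  111.205.80.0/20 (111.205.80.0 - 111.205.95.255) does not contain 111.205.24.243
  111.205.48.0/20 (111.205.48.0 - 111.205.63.255) does not contain 111.205.24.243
  111.205.64.0/19 (111.205.64.0 - 111.205.95.255) does not contain 111.205.24.243
Longest matching prefix is /17 -> next hop R4.

R4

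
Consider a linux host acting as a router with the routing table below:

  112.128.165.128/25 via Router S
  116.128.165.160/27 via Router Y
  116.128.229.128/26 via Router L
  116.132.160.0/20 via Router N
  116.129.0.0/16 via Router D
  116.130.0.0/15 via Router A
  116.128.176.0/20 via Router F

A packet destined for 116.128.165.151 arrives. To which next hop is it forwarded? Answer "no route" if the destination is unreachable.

No entry's prefix contains 116.128.165.151; there is no default route.

no route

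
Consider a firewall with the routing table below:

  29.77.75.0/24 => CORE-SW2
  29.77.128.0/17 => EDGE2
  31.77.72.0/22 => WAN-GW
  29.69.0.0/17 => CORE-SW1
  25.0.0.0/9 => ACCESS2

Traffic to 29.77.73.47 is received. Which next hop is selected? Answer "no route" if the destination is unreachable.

No entry's prefix contains 29.77.73.47; there is no default route.

no route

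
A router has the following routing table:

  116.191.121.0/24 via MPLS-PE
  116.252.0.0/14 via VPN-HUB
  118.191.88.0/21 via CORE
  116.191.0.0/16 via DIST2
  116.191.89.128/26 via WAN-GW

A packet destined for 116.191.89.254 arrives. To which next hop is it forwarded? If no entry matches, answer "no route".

DIST2

Routes whose prefix contains 116.191.89.254:
  116.191.0.0/16 (116.191.0.0 - 116.191.255.255) -> DIST2
More-specific entries that do NOT match:
  116.191.89.128/26 (116.191.89.128 - 116.191.89.191) does not contain 116.191.89.254
  116.191.121.0/24 (116.191.121.0 - 116.191.121.255) does not contain 116.191.89.254
  118.191.88.0/21 (118.191.88.0 - 118.191.95.255) does not contain 116.191.89.254
Longest matching prefix is /16 -> next hop DIST2.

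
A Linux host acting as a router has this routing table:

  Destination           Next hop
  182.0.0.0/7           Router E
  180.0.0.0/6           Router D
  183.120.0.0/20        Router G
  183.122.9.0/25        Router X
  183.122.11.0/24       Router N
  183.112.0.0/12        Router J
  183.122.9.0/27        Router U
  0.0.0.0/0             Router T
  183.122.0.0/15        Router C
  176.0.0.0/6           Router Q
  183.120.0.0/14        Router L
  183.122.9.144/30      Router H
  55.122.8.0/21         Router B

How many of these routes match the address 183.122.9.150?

6

Prefixes containing 183.122.9.150:
  0.0.0.0/0 (default, matches everything)
  180.0.0.0/6 (180.0.0.0 - 183.255.255.255)
  182.0.0.0/7 (182.0.0.0 - 183.255.255.255)
  183.112.0.0/12 (183.112.0.0 - 183.127.255.255)
  183.120.0.0/14 (183.120.0.0 - 183.123.255.255)
  183.122.0.0/15 (183.122.0.0 - 183.123.255.255)
Total matching entries: 6.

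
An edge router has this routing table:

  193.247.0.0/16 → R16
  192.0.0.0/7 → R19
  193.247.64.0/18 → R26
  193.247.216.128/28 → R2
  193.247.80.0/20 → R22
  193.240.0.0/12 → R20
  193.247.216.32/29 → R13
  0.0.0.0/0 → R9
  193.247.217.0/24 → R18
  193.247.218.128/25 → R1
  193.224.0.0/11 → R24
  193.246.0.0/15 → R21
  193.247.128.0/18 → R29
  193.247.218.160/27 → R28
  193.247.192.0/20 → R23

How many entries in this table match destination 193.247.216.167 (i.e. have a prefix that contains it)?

6

Prefixes containing 193.247.216.167:
  0.0.0.0/0 (default, matches everything)
  192.0.0.0/7 (192.0.0.0 - 193.255.255.255)
  193.224.0.0/11 (193.224.0.0 - 193.255.255.255)
  193.240.0.0/12 (193.240.0.0 - 193.255.255.255)
  193.246.0.0/15 (193.246.0.0 - 193.247.255.255)
  193.247.0.0/16 (193.247.0.0 - 193.247.255.255)
Total matching entries: 6.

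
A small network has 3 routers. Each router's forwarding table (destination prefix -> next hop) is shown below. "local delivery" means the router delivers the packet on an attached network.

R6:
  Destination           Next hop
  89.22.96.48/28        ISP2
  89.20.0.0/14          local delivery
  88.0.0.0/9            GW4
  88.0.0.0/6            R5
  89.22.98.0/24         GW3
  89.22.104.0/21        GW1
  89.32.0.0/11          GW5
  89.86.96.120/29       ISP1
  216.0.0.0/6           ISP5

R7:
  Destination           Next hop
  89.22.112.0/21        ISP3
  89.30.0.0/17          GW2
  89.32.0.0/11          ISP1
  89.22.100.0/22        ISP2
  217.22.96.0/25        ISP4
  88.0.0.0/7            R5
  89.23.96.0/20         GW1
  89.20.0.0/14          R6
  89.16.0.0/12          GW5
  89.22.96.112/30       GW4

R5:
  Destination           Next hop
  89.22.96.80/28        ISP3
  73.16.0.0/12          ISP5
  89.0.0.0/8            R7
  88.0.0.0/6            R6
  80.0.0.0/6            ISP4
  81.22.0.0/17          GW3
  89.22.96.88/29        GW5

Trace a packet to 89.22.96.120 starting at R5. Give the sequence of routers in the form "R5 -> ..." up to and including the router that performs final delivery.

R5 -> R7 -> R6

At R5: longest match for 89.22.96.120 is 89.0.0.0/8 -> R7
At R7: longest match for 89.22.96.120 is 89.20.0.0/14 -> R6
At R6: longest match for 89.22.96.120 is 89.20.0.0/14 -> local delivery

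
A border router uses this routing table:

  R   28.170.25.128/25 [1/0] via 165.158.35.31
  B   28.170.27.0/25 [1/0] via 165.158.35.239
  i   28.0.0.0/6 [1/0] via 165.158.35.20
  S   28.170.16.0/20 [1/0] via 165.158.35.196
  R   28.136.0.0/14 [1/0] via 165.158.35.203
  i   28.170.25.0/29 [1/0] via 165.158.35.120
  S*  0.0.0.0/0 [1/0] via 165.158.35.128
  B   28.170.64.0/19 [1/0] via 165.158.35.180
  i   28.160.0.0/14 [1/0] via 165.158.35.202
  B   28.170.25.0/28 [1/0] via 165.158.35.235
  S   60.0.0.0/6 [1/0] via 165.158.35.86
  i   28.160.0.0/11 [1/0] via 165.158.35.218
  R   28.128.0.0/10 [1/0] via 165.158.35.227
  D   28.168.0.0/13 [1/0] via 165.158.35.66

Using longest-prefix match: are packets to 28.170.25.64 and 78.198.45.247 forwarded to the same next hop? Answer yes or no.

28.170.25.64: longest match 28.170.16.0/20 -> 165.158.35.196
78.198.45.247: longest match 0.0.0.0/0 -> 165.158.35.128

no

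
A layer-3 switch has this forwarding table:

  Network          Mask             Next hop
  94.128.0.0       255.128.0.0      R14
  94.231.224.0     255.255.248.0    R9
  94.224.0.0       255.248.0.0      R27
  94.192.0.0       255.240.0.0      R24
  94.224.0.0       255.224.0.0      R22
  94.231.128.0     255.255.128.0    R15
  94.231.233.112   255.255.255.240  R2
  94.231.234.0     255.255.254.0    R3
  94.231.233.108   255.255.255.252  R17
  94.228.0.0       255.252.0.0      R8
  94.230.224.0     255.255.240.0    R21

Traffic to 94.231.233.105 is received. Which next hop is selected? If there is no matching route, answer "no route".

R15

Routes whose prefix contains 94.231.233.105:
  94.128.0.0/9 (94.128.0.0 - 94.255.255.255) -> R14
  94.224.0.0/11 (94.224.0.0 - 94.255.255.255) -> R22
  94.224.0.0/13 (94.224.0.0 - 94.231.255.255) -> R27
  94.228.0.0/14 (94.228.0.0 - 94.231.255.255) -> R8
  94.231.128.0/17 (94.231.128.0 - 94.231.255.255) -> R15
More-specific entries that do NOT match:
  94.231.233.108/30 (94.231.233.108 - 94.231.233.111) does not contain 94.231.233.105
  94.231.233.112/28 (94.231.233.112 - 94.231.233.127) does not contain 94.231.233.105
  94.231.234.0/23 (94.231.234.0 - 94.231.235.255) does not contain 94.231.233.105
  94.231.224.0/21 (94.231.224.0 - 94.231.231.255) does not contain 94.231.233.105
  94.230.224.0/20 (94.230.224.0 - 94.230.239.255) does not contain 94.231.233.105
Longest matching prefix is /17 -> next hop R15.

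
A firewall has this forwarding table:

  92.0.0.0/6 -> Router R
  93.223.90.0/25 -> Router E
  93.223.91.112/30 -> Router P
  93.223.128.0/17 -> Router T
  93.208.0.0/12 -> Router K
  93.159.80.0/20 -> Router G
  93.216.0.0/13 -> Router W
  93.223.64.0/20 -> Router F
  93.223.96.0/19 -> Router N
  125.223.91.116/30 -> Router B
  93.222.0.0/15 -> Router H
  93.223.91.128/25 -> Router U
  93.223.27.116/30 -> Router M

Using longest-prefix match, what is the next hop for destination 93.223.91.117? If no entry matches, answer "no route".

Routes whose prefix contains 93.223.91.117:
  92.0.0.0/6 (92.0.0.0 - 95.255.255.255) -> Router R
  93.208.0.0/12 (93.208.0.0 - 93.223.255.255) -> Router K
  93.216.0.0/13 (93.216.0.0 - 93.223.255.255) -> Router W
  93.222.0.0/15 (93.222.0.0 - 93.223.255.255) -> Router H
More-specific entries that do NOT match:
  93.223.91.112/30 (93.223.91.112 - 93.223.91.115) does not contain 93.223.91.117
  125.223.91.116/30 (125.223.91.116 - 125.223.91.119) does not contain 93.223.91.117
  93.223.27.116/30 (93.223.27.116 - 93.223.27.119) does not contain 93.223.91.117
  93.223.90.0/25 (93.223.90.0 - 93.223.90.127) does not contain 93.223.91.117
  93.223.91.128/25 (93.223.91.128 - 93.223.91.255) does not contain 93.223.91.117
  93.159.80.0/20 (93.159.80.0 - 93.159.95.255) does not contain 93.223.91.117
  93.223.64.0/20 (93.223.64.0 - 93.223.79.255) does not contain 93.223.91.117
  93.223.96.0/19 (93.223.96.0 - 93.223.127.255) does not contain 93.223.91.117
  93.223.128.0/17 (93.223.128.0 - 93.223.255.255) does not contain 93.223.91.117
Longest matching prefix is /15 -> next hop Router H.

Router H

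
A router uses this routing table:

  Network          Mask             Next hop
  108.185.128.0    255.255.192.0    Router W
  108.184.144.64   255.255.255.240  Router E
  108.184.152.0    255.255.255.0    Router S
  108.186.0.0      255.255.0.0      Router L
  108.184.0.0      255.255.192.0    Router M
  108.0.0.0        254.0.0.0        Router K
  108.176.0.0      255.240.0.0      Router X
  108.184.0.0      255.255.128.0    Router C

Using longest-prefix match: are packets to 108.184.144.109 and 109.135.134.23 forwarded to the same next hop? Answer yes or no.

108.184.144.109: longest match 108.176.0.0/12 -> Router X
109.135.134.23: longest match 108.0.0.0/7 -> Router K

no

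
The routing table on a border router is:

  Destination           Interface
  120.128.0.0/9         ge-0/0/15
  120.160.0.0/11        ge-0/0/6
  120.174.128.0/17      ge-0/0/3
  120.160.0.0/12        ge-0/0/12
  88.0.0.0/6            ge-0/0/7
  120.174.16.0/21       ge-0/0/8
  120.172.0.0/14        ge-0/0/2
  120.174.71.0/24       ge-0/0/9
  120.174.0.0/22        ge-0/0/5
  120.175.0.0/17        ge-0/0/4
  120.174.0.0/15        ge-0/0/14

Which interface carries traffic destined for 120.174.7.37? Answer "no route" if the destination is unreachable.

Routes whose prefix contains 120.174.7.37:
  120.128.0.0/9 (120.128.0.0 - 120.255.255.255) -> ge-0/0/15
  120.160.0.0/11 (120.160.0.0 - 120.191.255.255) -> ge-0/0/6
  120.160.0.0/12 (120.160.0.0 - 120.175.255.255) -> ge-0/0/12
  120.172.0.0/14 (120.172.0.0 - 120.175.255.255) -> ge-0/0/2
  120.174.0.0/15 (120.174.0.0 - 120.175.255.255) -> ge-0/0/14
More-specific entries that do NOT match:
  120.174.71.0/24 (120.174.71.0 - 120.174.71.255) does not contain 120.174.7.37
  120.174.0.0/22 (120.174.0.0 - 120.174.3.255) does not contain 120.174.7.37
  120.174.16.0/21 (120.174.16.0 - 120.174.23.255) does not contain 120.174.7.37
  120.174.128.0/17 (120.174.128.0 - 120.174.255.255) does not contain 120.174.7.37
  120.175.0.0/17 (120.175.0.0 - 120.175.127.255) does not contain 120.174.7.37
Longest matching prefix is /15 -> interface ge-0/0/14.

ge-0/0/14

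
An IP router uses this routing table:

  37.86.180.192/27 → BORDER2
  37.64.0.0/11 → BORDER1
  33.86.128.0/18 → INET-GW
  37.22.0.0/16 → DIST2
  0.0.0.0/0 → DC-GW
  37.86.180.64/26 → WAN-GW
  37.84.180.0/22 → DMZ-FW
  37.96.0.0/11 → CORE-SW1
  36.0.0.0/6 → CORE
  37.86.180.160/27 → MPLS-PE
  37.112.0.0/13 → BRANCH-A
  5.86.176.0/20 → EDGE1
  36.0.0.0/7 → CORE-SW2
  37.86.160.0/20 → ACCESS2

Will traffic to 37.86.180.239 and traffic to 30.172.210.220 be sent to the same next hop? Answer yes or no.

no

37.86.180.239: longest match 37.64.0.0/11 -> BORDER1
30.172.210.220: longest match 0.0.0.0/0 -> DC-GW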